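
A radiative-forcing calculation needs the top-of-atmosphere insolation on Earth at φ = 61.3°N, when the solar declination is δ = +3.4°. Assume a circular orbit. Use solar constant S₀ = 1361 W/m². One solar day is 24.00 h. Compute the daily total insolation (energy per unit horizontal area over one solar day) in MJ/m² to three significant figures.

cos H₀ = −tan(+61.3°) tan(+3.400°) = -0.1085, H₀ = 1.6795 rad.
Bracket: H₀ sin φ sin δ + cos φ cos δ sin H₀ = 1.6795×0.87715×0.05931 + 0.48022×0.99824×0.99409 = 0.087374 + 0.476542 = 0.563916.
Q̄ = (S₀/π) × [bracket] = (1361/π) × 0.563916 = 244.30 W/m².
Daily total = Q̄ × 24.00 h × 3600 s/h = 244.30 × 24.00 × 3600 / 10⁶ = 21.11 MJ/m².

21.1 MJ/m²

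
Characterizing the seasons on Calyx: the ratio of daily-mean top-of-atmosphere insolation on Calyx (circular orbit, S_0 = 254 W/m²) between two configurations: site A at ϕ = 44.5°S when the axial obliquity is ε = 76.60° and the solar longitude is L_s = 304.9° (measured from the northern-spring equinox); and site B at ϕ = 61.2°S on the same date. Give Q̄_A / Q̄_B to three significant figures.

— Configuration A (ϕ=-44.5°):
Solar declination: sin δ = sin ε · sin L_s = sin 76.60° × sin 304.9° = -0.79782, so δ = -52.923°.
cos h₀ = −tan(-44.5°) tan(-52.923°) = -1.3004 ≤ −1 ⇒ polar day, h₀ = π.
Bracket: h₀ sin ϕ sin δ + cos ϕ cos δ sin h₀ = 3.1416×-0.70091×-0.79782 + 0.71325×0.60289×0.00000 = 1.756783 + 0.000000 = 1.756783.
Q̄ = (S_0/π) × [bracket] = (254/π) × 1.756783 = 142.04 W/m².
— Configuration B (ϕ=-61.2°):
cos h₀ = −tan(-61.2°) tan(-52.923°) = -2.4071 ≤ −1 ⇒ polar day, h₀ = π.
Bracket: h₀ sin ϕ sin δ + cos ϕ cos δ sin h₀ = 3.1416×-0.87631×-0.79782 + 0.48175×0.60289×0.00000 = 2.196411 + 0.000000 = 2.196411.
Q̄ = (S_0/π) × [bracket] = (254/π) × 2.196411 = 177.58 W/m².
Ratio Q̄_A / Q̄_B = 142.04 / 177.58 = 0.7999.

Q̄_A / Q̄_B ≈ 0.800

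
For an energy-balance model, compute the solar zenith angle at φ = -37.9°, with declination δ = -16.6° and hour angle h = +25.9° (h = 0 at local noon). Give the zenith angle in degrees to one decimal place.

θ_z = 31.2°

cos θ_z = sin φ sin δ + cos φ cos δ cos h = 0.175494 + 0.680243 = 0.855737.
θ_z = arccos(0.855737) = 31.2°.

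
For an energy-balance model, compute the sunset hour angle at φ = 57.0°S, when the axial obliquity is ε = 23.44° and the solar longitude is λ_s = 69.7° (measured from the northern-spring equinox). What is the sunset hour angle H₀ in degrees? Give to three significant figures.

H₀ = 51.7°

Solar declination: sin δ = sin ε · sin λ_s = sin 23.44° × sin 69.7° = 0.37308, so δ = +21.906°.
cos H₀ = −tan φ · tan δ = −tan(-57.0°) × tan(+21.906°) = 0.6192, so H₀ = 0.9031 rad = 51.74°.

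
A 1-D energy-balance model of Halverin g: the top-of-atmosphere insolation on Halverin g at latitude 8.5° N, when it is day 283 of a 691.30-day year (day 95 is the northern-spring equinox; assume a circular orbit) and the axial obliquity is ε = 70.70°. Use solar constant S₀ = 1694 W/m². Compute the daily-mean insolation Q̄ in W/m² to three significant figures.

Solar longitude: λ_s = 360° × (283 − 95)/691.30 = 97.903°.
sin δ = sin 70.70° × sin 97.903° = 0.93484, so δ = +69.202°.
cos H₀ = −tan(+8.5°) tan(+69.202°) = -0.3935, H₀ = 1.9752 rad.
Bracket: H₀ sin φ sin δ + cos φ cos δ sin H₀ = 1.9752×0.14781×0.93484 + 0.98902×0.35507×0.91934 = 0.272931 + 0.322846 = 0.595777.
Q̄ = (S₀/π) × [bracket] = (1694/π) × 0.595777 = 321.3 W/m².

Q̄ ≈ 321 W/m²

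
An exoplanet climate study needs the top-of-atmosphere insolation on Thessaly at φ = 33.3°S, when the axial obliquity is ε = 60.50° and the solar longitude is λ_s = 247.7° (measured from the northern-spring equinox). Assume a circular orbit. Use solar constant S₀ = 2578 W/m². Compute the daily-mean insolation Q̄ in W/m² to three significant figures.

Q̄ ≈ 1.15e+03 W/m²

Solar declination: sin δ = sin ε · sin λ_s = sin 60.50° × sin 247.7° = -0.80526, so δ = -53.636°.
cos H₀ = −tan(-33.3°) tan(-53.636°) = -0.8921, H₀ = 2.6728 rad.
Bracket: H₀ sin φ sin δ + cos φ cos δ sin H₀ = 2.6728×-0.54902×-0.80526 + 0.83581×0.59292×0.45179 = 1.181655 + 0.223893 = 1.405548.
Q̄ = (S₀/π) × [bracket] = (2578/π) × 1.405548 = 1153 W/m².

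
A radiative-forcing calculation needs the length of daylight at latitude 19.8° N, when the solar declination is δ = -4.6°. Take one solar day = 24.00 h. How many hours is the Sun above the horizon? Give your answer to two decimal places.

11.78 h

cos h₀ = −tan ϕ · tan δ = −tan(+19.8°) × tan(-4.600°) = 0.0290, so h₀ = 1.5418 rad = 88.34°.
Daylight = 2h₀/(2π) × 24.00 h = (1.5418/π) × 24.00 = 11.78 h.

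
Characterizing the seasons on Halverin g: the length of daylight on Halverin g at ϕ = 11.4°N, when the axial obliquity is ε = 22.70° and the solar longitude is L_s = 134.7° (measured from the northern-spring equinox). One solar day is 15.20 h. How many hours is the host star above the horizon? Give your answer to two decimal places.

Solar declination: sin δ = sin ε · sin L_s = sin 22.70° × sin 134.7° = 0.27430, so δ = +15.920°.
cos h₀ = −tan ϕ · tan δ = −tan(+11.4°) × tan(+15.920°) = -0.0575, so h₀ = 1.6283 rad = 93.30°.
Daylight = 2h₀/(2π) × 15.20 h = (1.6283/π) × 15.20 = 7.88 h.

7.88 h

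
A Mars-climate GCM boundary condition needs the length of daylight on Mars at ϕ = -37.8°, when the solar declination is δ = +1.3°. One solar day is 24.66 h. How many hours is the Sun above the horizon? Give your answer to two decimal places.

12.19 h

cos h₀ = −tan ϕ · tan δ = −tan(-37.8°) × tan(+1.300°) = 0.0176, so h₀ = 1.5532 rad = 88.99°.
Daylight = 2h₀/(2π) × 24.66 h = (1.5532/π) × 24.66 = 12.19 h.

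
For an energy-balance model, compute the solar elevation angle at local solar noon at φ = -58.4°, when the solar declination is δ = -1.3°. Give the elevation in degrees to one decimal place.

32.9°

At local noon the hour angle is zero, so the zenith angle equals |φ − δ| = |-58.4° − (-1.300°)| = 57.100°.
Elevation = 90° − 57.100° = 32.9°.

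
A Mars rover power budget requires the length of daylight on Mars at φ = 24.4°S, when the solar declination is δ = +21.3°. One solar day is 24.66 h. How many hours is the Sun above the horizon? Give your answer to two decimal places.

10.93 h

cos H₀ = −tan φ · tan δ = −tan(-24.4°) × tan(+21.300°) = 0.1769, so H₀ = 1.3930 rad = 79.81°.
Daylight = 2H₀/(2π) × 24.66 h = (1.3930/π) × 24.66 = 10.93 h.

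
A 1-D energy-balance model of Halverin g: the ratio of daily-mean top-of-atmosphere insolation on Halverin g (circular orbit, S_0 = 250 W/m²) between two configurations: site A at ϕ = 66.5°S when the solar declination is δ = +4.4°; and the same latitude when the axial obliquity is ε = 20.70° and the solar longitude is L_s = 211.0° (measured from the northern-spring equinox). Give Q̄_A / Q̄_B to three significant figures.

Q̄_A / Q̄_B ≈ 0.425

— Configuration A (ϕ=-66.5°):
cos h₀ = −tan(-66.5°) tan(+4.400°) = 0.1770, h₀ = 1.3929 rad.
Bracket: h₀ sin ϕ sin δ + cos ϕ cos δ sin h₀ = 1.3929×-0.91706×0.07672 + 0.39875×0.99705×0.98422 = -0.098000 + 0.391300 = 0.293300.
Q̄ = (S_0/π) × [bracket] = (250/π) × 0.293300 = 23.340 W/m².
— Configuration B (ϕ=-66.5°):
Solar declination: sin δ = sin ε · sin L_s = sin 20.70° × sin 211.0° = -0.18205, so δ = -10.489°.
cos h₀ = −tan(-66.5°) tan(-10.489°) = -0.4258, h₀ = 2.0107 rad.
Bracket: h₀ sin ϕ sin δ + cos ϕ cos δ sin h₀ = 2.0107×-0.91706×-0.18205 + 0.39875×0.98329×0.90481 = 0.335688 + 0.354764 = 0.690452.
Q̄ = (S_0/π) × [bracket] = (250/π) × 0.690452 = 54.944 W/m².
Ratio Q̄_A / Q̄_B = 23.340 / 54.944 = 0.4248.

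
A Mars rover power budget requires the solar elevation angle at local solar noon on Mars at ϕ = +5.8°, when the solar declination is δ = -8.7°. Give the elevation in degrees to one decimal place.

At local noon the hour angle is zero, so the zenith angle equals |ϕ − δ| = |+5.8° − (-8.700°)| = 14.500°.
Elevation = 90° − 14.500° = 75.5°.

75.5°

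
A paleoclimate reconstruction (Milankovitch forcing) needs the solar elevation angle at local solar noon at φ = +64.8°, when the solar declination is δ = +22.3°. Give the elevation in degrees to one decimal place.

At local noon the hour angle is zero, so the zenith angle equals |φ − δ| = |+64.8° − (+22.300°)| = 42.500°.
Elevation = 90° − 42.500° = 47.5°.

47.5°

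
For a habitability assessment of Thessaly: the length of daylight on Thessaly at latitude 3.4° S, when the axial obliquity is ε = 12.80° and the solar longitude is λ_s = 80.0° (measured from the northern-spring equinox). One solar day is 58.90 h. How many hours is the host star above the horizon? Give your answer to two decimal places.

Solar declination: sin δ = sin ε · sin λ_s = sin 12.80° × sin 80.0° = 0.21818, so δ = +12.602°.
cos H₀ = −tan φ · tan δ = −tan(-3.4°) × tan(+12.602°) = 0.0133, so H₀ = 1.5575 rad = 89.24°.
Daylight = 2H₀/(2π) × 58.90 h = (1.5575/π) × 58.90 = 29.20 h.

29.20 h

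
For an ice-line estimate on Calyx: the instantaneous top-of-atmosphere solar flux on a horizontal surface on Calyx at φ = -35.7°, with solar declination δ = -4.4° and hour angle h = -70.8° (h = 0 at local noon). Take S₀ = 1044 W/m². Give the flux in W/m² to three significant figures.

325 W/m²

cos θ_z = sin φ sin δ + cos φ cos δ cos h = 0.044769 + 0.266280 = 0.311049.
Flux = S₀ · cos θ_z = 1044 × 0.311049 = 324.7 W/m².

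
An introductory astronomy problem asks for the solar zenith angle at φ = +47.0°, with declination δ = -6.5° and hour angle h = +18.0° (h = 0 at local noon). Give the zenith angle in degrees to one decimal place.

cos θ_z = sin φ sin δ + cos φ cos δ cos h = -0.082792 + 0.644450 = 0.561658.
θ_z = arccos(0.561658) = 55.8°.

θ_z = 55.8°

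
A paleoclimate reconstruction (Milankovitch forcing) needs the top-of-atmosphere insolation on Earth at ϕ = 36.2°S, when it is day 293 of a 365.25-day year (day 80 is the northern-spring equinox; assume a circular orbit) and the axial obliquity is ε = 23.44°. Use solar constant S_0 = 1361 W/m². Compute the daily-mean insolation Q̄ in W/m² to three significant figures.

Solar longitude: L_s = 360° × (293 − 80)/365.25 = 209.938°.
sin δ = sin 23.44° × sin 209.938° = -0.19852, so δ = -11.451°.
cos h₀ = −tan(-36.2°) tan(-11.451°) = -0.1482, h₀ = 1.7196 rad.
Bracket: h₀ sin ϕ sin δ + cos ϕ cos δ sin h₀ = 1.7196×-0.59061×-0.19852 + 0.80696×0.98010×0.98895 = 0.201619 + 0.782162 = 0.983781.
Q̄ = (S_0/π) × [bracket] = (1361/π) × 0.983781 = 426.2 W/m².

Q̄ ≈ 426 W/m²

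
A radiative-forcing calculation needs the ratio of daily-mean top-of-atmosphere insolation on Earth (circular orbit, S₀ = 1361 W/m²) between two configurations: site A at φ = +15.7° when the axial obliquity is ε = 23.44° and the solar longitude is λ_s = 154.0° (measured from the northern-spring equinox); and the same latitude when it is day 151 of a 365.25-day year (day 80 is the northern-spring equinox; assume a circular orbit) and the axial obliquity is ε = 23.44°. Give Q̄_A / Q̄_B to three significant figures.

Q̄_A / Q̄_B ≈ 0.968

— Configuration A (φ=+15.7°):
Solar declination: sin δ = sin ε · sin λ_s = sin 23.44° × sin 154.0° = 0.17438, so δ = +10.043°.
cos H₀ = −tan(+15.7°) tan(+10.043°) = -0.0498, H₀ = 1.6206 rad.
Bracket: H₀ sin φ sin δ + cos φ cos δ sin H₀ = 1.6206×0.27060×0.17438 + 0.96269×0.98468×0.99876 = 0.076472 + 0.946766 = 1.023238.
Q̄ = (S₀/π) × [bracket] = (1361/π) × 1.023238 = 443.29 W/m².
— Configuration B (φ=+15.7°):
Solar longitude: λ_s = 360° × (151 − 80)/365.25 = 69.979°.
sin δ = sin 23.44° × sin 69.979° = 0.37375, so δ = +21.947°.
cos H₀ = −tan(+15.7°) tan(+21.947°) = -0.1133, H₀ = 1.6843 rad.
Bracket: H₀ sin φ sin δ + cos φ cos δ sin H₀ = 1.6843×0.27060×0.37375 + 0.96269×0.92753×0.99356 = 0.170345 + 0.887173 = 1.057518.
Q̄ = (S₀/π) × [bracket] = (1361/π) × 1.057518 = 458.14 W/m².
Ratio Q̄_A / Q̄_B = 443.29 / 458.14 = 0.9676.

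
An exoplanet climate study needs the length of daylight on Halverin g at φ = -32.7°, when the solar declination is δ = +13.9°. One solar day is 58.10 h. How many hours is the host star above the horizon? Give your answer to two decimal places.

cos H₀ = −tan φ · tan δ = −tan(-32.7°) × tan(+13.900°) = 0.1589, so H₀ = 1.4112 rad = 80.86°.
Daylight = 2H₀/(2π) × 58.10 h = (1.4112/π) × 58.10 = 26.10 h.

26.10 h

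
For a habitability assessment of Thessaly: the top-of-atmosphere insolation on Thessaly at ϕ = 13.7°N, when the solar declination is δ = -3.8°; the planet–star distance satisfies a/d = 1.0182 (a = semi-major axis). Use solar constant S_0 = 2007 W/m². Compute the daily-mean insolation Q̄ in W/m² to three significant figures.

Q̄ ≈ 626 W/m²

cos h₀ = −tan(+13.7°) tan(-3.800°) = 0.0162, h₀ = 1.5546 rad.
Bracket: h₀ sin ϕ sin δ + cos ϕ cos δ sin h₀ = 1.5546×0.23684×-0.06627 + 0.97155×0.99780×0.99987 = -0.024400 + 0.969287 = 0.944887.
Inverse-square distance factor (a/d)² = 1.0182² = 1.036731.
Q̄ = (S_0/π) × 1.036731 × [bracket] = (2007/π) × 1.036731 × 0.944887 = 625.8 W/m².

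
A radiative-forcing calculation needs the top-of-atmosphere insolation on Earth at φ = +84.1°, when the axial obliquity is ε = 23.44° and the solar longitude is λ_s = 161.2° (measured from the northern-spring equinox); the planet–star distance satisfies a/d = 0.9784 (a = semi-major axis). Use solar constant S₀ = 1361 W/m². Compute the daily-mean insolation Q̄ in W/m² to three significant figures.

Q̄ ≈ 166 W/m²

Solar declination: sin δ = sin ε · sin λ_s = sin 23.44° × sin 161.2° = 0.12819, so δ = +7.365°.
cos H₀ = −tan(+84.1°) tan(+7.365°) = -1.2508 ≤ −1 ⇒ polar day, H₀ = π.
Bracket: H₀ sin φ sin δ + cos φ cos δ sin H₀ = 3.1416×0.99470×0.12819 + 0.10279×0.99175×0.00000 = 0.400587 + 0.000000 = 0.400587.
Inverse-square distance factor (a/d)² = 0.9784² = 0.957267.
Q̄ = (S₀/π) × 0.957267 × [bracket] = (1361/π) × 0.957267 × 0.400587 = 166.1 W/m².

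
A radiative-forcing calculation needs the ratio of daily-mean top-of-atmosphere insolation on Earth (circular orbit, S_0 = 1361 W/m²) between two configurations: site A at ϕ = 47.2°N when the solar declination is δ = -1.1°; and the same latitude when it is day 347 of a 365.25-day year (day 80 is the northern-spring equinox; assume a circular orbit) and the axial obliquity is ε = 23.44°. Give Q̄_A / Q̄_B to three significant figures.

Q̄_A / Q̄_B ≈ 2.77

— Configuration A (ϕ=+47.2°):
cos h₀ = −tan(+47.2°) tan(-1.100°) = 0.0207, h₀ = 1.5501 rad.
Bracket: h₀ sin ϕ sin δ + cos ϕ cos δ sin h₀ = 1.5501×0.73373×-0.01920 + 0.67944×0.99982×0.99979 = -0.021837 + 0.679175 = 0.657338.
Q̄ = (S_0/π) × [bracket] = (1361/π) × 0.657338 = 284.77 W/m².
— Configuration B (ϕ=+47.2°):
Solar longitude: L_s = 360° × (347 − 80)/365.25 = 263.162°.
sin δ = sin 23.44° × sin 263.162° = -0.39496, so δ = -23.263°.
cos h₀ = −tan(+47.2°) tan(-23.263°) = 0.4643, h₀ = 1.0880 rad.
Bracket: h₀ sin ϕ sin δ + cos ϕ cos δ sin h₀ = 1.0880×0.73373×-0.39496 + 0.67944×0.91870×0.88570 = -0.315296 + 0.552855 = 0.237559.
Q̄ = (S_0/π) × [bracket] = (1361/π) × 0.237559 = 102.92 W/m².
Ratio Q̄_A / Q̄_B = 284.77 / 102.92 = 2.767.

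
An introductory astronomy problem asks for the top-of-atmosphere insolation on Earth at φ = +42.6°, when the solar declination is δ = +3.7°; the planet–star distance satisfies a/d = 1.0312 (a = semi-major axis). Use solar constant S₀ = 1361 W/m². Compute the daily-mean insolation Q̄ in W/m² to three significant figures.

cos H₀ = −tan(+42.6°) tan(+3.700°) = -0.0595, H₀ = 1.6303 rad.
Bracket: H₀ sin φ sin δ + cos φ cos δ sin H₀ = 1.6303×0.67688×0.06453 + 0.73610×0.99792×0.99823 = 0.071210 + 0.733269 = 0.804479.
Inverse-square distance factor (a/d)² = 1.0312² = 1.063373.
Q̄ = (S₀/π) × 1.063373 × [bracket] = (1361/π) × 1.063373 × 0.804479 = 370.6 W/m².

Q̄ ≈ 371 W/m²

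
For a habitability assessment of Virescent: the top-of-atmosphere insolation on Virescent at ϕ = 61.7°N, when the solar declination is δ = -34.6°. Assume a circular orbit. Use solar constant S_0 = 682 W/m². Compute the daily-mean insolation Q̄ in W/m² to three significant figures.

cos h₀ = −tan(+61.7°) tan(-34.600°) = 1.2812 ≥ 1 ⇒ polar night, h₀ = 0 and Q̄ = 0.

Q̄ ≈ 0.00 W/m²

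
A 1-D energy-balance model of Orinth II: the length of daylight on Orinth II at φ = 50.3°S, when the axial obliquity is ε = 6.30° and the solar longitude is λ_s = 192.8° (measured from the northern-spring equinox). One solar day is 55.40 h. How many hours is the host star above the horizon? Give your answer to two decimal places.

Solar declination: sin δ = sin ε · sin λ_s = sin 6.30° × sin 192.8° = -0.02431, so δ = -1.393°.
cos H₀ = −tan φ · tan δ = −tan(-50.3°) × tan(-1.393°) = -0.0293, so H₀ = 1.6001 rad = 91.68°.
Daylight = 2H₀/(2π) × 55.40 h = (1.6001/π) × 55.40 = 28.22 h.

28.22 h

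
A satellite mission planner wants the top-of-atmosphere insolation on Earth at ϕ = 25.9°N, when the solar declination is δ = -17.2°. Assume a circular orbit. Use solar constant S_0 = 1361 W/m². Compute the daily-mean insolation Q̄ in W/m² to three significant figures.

cos h₀ = −tan(+25.9°) tan(-17.200°) = 0.1503, h₀ = 1.4199 rad.
Bracket: h₀ sin ϕ sin δ + cos ϕ cos δ sin h₀ = 1.4199×0.43680×-0.29571 + 0.89956×0.95528×0.98864 = -0.183403 + 0.849570 = 0.666167.
Q̄ = (S_0/π) × [bracket] = (1361/π) × 0.666167 = 288.6 W/m².

Q̄ ≈ 289 W/m²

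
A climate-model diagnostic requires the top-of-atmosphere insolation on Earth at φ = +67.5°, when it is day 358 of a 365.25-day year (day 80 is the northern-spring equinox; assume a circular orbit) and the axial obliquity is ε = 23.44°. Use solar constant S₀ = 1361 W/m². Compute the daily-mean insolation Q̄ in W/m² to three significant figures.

Q̄ ≈ 0.00 W/m²

Solar longitude: λ_s = 360° × (358 − 80)/365.25 = 274.004°.
sin δ = sin 23.44° × sin 274.004° = -0.39682, so δ = -23.379°.
cos H₀ = −tan(+67.5°) tan(-23.379°) = 1.0437 ≥ 1 ⇒ polar night, H₀ = 0 and Q̄ = 0.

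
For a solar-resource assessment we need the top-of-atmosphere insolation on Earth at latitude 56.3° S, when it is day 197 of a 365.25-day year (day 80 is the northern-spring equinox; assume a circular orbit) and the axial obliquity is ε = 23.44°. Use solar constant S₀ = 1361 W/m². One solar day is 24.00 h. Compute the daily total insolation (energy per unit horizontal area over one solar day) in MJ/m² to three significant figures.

Solar longitude: λ_s = 360° × (197 − 80)/365.25 = 115.318°.
sin δ = sin 23.44° × sin 115.318° = 0.35958, so δ = +21.074°.
cos H₀ = −tan(-56.3°) tan(+21.074°) = 0.5778, H₀ = 0.9547 rad.
Bracket: H₀ sin φ sin δ + cos φ cos δ sin H₀ = 0.9547×-0.83195×0.35958 + 0.55484×0.93311×0.81617 = -0.285601 + 0.422553 = 0.136952.
Q̄ = (S₀/π) × [bracket] = (1361/π) × 0.136952 = 59.330 W/m².
Daily total = Q̄ × 24.00 h × 3600 s/h = 59.330 × 24.00 × 3600 / 10⁶ = 5.126 MJ/m².

5.13 MJ/m²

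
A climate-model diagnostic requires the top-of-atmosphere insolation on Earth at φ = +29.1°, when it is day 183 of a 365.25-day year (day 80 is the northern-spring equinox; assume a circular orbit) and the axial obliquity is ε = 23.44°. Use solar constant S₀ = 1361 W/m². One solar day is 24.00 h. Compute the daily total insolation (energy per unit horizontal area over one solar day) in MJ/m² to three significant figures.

Solar longitude: λ_s = 360° × (183 − 80)/365.25 = 101.520°.
sin δ = sin 23.44° × sin 101.520° = 0.38978, so δ = +22.941°.
cos H₀ = −tan(+29.1°) tan(+22.941°) = -0.2356, H₀ = 1.8086 rad.
Bracket: H₀ sin φ sin δ + cos φ cos δ sin H₀ = 1.8086×0.48634×0.38978 + 0.87377×0.92091×0.97186 = 0.342848 + 0.782020 = 1.124868.
Q̄ = (S₀/π) × [bracket] = (1361/π) × 1.124868 = 487.32 W/m².
Daily total = Q̄ × 24.00 h × 3600 s/h = 487.32 × 24.00 × 3600 / 10⁶ = 42.10 MJ/m².

42.1 MJ/m²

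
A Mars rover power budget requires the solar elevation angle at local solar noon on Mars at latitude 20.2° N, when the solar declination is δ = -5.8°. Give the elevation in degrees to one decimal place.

At local noon the hour angle is zero, so the zenith angle equals |φ − δ| = |+20.2° − (-5.800°)| = 26.000°.
Elevation = 90° − 26.000° = 64.0°.

64.0°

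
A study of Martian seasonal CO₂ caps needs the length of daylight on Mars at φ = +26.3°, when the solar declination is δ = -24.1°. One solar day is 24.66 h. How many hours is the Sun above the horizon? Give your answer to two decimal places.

cos H₀ = −tan φ · tan δ = −tan(+26.3°) × tan(-24.100°) = 0.2211, so H₀ = 1.3479 rad = 77.23°.
Daylight = 2H₀/(2π) × 24.66 h = (1.3479/π) × 24.66 = 10.58 h.

10.58 h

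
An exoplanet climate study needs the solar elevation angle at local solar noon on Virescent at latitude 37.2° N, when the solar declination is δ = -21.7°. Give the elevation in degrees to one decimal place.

At local noon the hour angle is zero, so the zenith angle equals |φ − δ| = |+37.2° − (-21.700°)| = 58.900°.
Elevation = 90° − 58.900° = 31.1°.

31.1°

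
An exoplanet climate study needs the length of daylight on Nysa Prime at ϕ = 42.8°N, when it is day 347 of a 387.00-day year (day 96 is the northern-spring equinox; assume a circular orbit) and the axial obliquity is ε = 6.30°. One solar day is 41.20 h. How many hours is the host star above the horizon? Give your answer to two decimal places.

19.52 h

Solar longitude: L_s = 360° × (347 − 96)/387.00 = 233.488°.
sin δ = sin 6.30° × sin 233.488° = -0.08820, so δ = -5.060°.
cos h₀ = −tan ϕ · tan δ = −tan(+42.8°) × tan(-5.060°) = 0.0820, so h₀ = 1.4887 rad = 85.30°.
Daylight = 2h₀/(2π) × 41.20 h = (1.4887/π) × 41.20 = 19.52 h.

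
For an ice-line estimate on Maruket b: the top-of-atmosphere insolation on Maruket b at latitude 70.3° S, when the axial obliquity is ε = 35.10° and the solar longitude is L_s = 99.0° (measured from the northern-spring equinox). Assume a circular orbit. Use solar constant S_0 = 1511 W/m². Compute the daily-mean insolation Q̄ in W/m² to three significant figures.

Solar declination: sin δ = sin ε · sin L_s = sin 35.10° × sin 99.0° = 0.56793, so δ = +34.606°.
cos h₀ = −tan(-70.3°) tan(+34.606°) = 1.9271 ≥ 1 ⇒ polar night, h₀ = 0 and Q̄ = 0.

Q̄ ≈ 0.00 W/m²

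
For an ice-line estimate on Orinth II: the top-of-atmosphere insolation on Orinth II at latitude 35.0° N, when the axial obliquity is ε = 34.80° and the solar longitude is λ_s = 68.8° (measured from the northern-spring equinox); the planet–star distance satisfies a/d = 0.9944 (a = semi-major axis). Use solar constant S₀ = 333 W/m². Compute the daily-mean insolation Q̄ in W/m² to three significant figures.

Q̄ ≈ 130 W/m²

Solar declination: sin δ = sin ε · sin λ_s = sin 34.80° × sin 68.8° = 0.53209, so δ = +32.147°.
cos H₀ = −tan(+35.0°) tan(+32.147°) = -0.4400, H₀ = 2.0264 rad.
Bracket: H₀ sin φ sin δ + cos φ cos δ sin H₀ = 2.0264×0.57358×0.53209 + 0.81915×0.84669×0.89798 = 0.618450 + 0.622808 = 1.241258.
Inverse-square distance factor (a/d)² = 0.9944² = 0.988831.
Q̄ = (S₀/π) × 0.988831 × [bracket] = (333/π) × 0.988831 × 1.241258 = 130.1 W/m².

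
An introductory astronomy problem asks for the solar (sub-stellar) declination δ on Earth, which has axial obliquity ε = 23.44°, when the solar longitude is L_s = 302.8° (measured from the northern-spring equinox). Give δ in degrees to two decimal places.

sin δ = sin ε · sin L_s = sin 23.44° × sin 302.8° = -0.334368.
δ = arcsin(-0.334368) = -19.53°.

δ = -19.53°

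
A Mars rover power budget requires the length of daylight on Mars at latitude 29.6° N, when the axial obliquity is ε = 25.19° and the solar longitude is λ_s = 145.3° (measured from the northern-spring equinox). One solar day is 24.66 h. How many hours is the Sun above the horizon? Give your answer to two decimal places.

13.45 h

Solar declination: sin δ = sin ε · sin λ_s = sin 25.19° × sin 145.3° = 0.24230, so δ = +14.022°.
cos H₀ = −tan φ · tan δ = −tan(+29.6°) × tan(+14.022°) = -0.1419, so H₀ = 1.7131 rad = 98.16°.
Daylight = 2H₀/(2π) × 24.66 h = (1.7131/π) × 24.66 = 13.45 h.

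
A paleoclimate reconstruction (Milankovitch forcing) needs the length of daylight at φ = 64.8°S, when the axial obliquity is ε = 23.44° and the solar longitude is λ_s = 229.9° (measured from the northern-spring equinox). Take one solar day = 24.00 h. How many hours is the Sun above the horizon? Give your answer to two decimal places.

17.70 h

Solar declination: sin δ = sin ε · sin λ_s = sin 23.44° × sin 229.9° = -0.30428, so δ = -17.715°.
cos H₀ = −tan φ · tan δ = −tan(-64.8°) × tan(-17.715°) = -0.6788, so H₀ = 2.3169 rad = 132.75°.
Daylight = 2H₀/(2π) × 24.00 h = (2.3169/π) × 24.00 = 17.70 h.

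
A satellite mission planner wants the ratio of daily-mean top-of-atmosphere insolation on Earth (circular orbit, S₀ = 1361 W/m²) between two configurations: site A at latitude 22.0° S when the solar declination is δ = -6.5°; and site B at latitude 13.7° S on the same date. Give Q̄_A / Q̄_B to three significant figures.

— Configuration A (φ=-22.0°):
cos H₀ = −tan(-22.0°) tan(-6.500°) = -0.0460, H₀ = 1.6168 rad.
Bracket: H₀ sin φ sin δ + cos φ cos δ sin H₀ = 1.6168×-0.37461×-0.11320 + 0.92718×0.99357×0.99894 = 0.068562 + 0.920242 = 0.988804.
Q̄ = (S₀/π) × [bracket] = (1361/π) × 0.988804 = 428.37 W/m².
— Configuration B (φ=-13.7°):
cos H₀ = −tan(-13.7°) tan(-6.500°) = -0.0278, H₀ = 1.5986 rad.
Bracket: H₀ sin φ sin δ + cos φ cos δ sin H₀ = 1.5986×-0.23684×-0.11320 + 0.97155×0.99357×0.99961 = 0.042859 + 0.964926 = 1.007785.
Q̄ = (S₀/π) × [bracket] = (1361/π) × 1.007785 = 436.59 W/m².
Ratio Q̄_A / Q̄_B = 428.37 / 436.59 = 0.9812.

Q̄_A / Q̄_B ≈ 0.981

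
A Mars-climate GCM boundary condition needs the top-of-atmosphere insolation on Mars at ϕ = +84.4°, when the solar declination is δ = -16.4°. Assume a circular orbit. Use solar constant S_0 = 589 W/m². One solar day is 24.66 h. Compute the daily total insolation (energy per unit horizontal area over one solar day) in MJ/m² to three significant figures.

0.00 MJ/m²

cos h₀ = −tan(+84.4°) tan(-16.400°) = 3.0017 ≥ 1 ⇒ polar night, h₀ = 0 and Q̄ = 0.
Daily total = Q̄ × 24.66 h × 3600 s/h = 0.00 MJ/m².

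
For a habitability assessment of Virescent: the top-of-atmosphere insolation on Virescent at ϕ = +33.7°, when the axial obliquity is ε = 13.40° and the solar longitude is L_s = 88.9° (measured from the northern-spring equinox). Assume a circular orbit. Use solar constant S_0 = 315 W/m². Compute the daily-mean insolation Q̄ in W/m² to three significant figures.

Solar declination: sin δ = sin ε · sin L_s = sin 13.40° × sin 88.9° = 0.23171, so δ = +13.397°.
cos h₀ = −tan(+33.7°) tan(+13.397°) = -0.1589, h₀ = 1.7303 rad.
Bracket: h₀ sin ϕ sin δ + cos ϕ cos δ sin h₀ = 1.7303×0.55484×0.23171 + 0.83195×0.97279×0.98730 = 0.222451 + 0.799034 = 1.021485.
Q̄ = (S_0/π) × [bracket] = (315/π) × 1.021485 = 102.4 W/m².

Q̄ ≈ 102 W/m²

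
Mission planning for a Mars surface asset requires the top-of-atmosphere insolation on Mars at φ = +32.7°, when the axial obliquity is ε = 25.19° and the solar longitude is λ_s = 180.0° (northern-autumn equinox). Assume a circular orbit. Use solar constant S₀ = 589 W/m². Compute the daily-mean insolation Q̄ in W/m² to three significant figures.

Solar declination: sin δ = sin ε · sin λ_s = sin 25.19° × sin 180.0° = 0.00000, so δ = +0.000°.
cos H₀ = −tan(+32.7°) tan(+0.000°) = -0.0000, H₀ = 1.5708 rad.
Bracket: H₀ sin φ sin δ + cos φ cos δ sin H₀ = 1.5708×0.54024×0.00000 + 0.84151×1.00000×1.00000 = 0.000000 + 0.841510 = 0.841510.
Q̄ = (S₀/π) × [bracket] = (589/π) × 0.841510 = 157.8 W/m².

Q̄ ≈ 158 W/m²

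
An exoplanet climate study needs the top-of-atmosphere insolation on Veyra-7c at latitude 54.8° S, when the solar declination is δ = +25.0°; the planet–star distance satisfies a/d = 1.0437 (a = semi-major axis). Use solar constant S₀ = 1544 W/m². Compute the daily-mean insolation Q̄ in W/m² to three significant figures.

Q̄ ≈ 53.0 W/m²

cos H₀ = −tan(-54.8°) tan(+25.000°) = 0.6610, H₀ = 0.8486 rad.
Bracket: H₀ sin φ sin δ + cos φ cos δ sin H₀ = 0.8486×-0.81714×0.42262 + 0.57643×0.90631×0.75036 = -0.293055 + 0.392006 = 0.098951.
Inverse-square distance factor (a/d)² = 1.0437² = 1.089310.
Q̄ = (S₀/π) × 1.089310 × [bracket] = (1544/π) × 1.089310 × 0.098951 = 52.97 W/m².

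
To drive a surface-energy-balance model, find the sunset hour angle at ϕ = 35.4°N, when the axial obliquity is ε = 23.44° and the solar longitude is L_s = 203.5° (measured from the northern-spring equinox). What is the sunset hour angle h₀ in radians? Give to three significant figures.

Solar declination: sin δ = sin ε · sin L_s = sin 23.44° × sin 203.5° = -0.15862, so δ = -9.127°.
cos h₀ = −tan ϕ · tan δ = −tan(+35.4°) × tan(-9.127°) = 0.1142, so h₀ = 1.4564 rad = 83.44°.

h₀ = 1.46 rad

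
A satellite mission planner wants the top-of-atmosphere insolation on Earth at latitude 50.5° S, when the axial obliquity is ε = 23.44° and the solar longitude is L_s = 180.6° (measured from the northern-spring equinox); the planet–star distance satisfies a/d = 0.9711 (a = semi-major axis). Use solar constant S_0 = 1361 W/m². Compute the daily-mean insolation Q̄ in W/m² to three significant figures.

Q̄ ≈ 262 W/m²

Solar declination: sin δ = sin ε · sin L_s = sin 23.44° × sin 180.6° = -0.00417, so δ = -0.239°.
cos h₀ = −tan(-50.5°) tan(-0.239°) = -0.0051, h₀ = 1.5758 rad.
Bracket: h₀ sin ϕ sin δ + cos ϕ cos δ sin h₀ = 1.5758×-0.77162×-0.00417 + 0.63608×0.99999×0.99999 = 0.005070 + 0.636067 = 0.641137.
Inverse-square distance factor (a/d)² = 0.9711² = 0.943035.
Q̄ = (S_0/π) × 0.943035 × [bracket] = (1361/π) × 0.943035 × 0.641137 = 261.9 W/m².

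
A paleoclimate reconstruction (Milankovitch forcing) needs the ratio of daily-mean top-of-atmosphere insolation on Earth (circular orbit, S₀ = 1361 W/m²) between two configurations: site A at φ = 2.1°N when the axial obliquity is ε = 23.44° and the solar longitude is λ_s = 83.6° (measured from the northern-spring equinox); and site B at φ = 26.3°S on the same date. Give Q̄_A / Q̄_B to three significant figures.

— Configuration A (φ=+2.1°):
Solar declination: sin δ = sin ε · sin λ_s = sin 23.44° × sin 83.6° = 0.39531, so δ = +23.285°.
cos H₀ = −tan(+2.1°) tan(+23.285°) = -0.0158, H₀ = 1.5866 rad.
Bracket: H₀ sin φ sin δ + cos φ cos δ sin H₀ = 1.5866×0.03664×0.39531 + 0.99933×0.91855×0.99988 = 0.022981 + 0.917824 = 0.940805.
Q̄ = (S₀/π) × [bracket] = (1361/π) × 0.940805 = 407.58 W/m².
— Configuration B (φ=-26.3°):
cos H₀ = −tan(-26.3°) tan(+23.285°) = 0.2127, H₀ = 1.3565 rad.
Bracket: H₀ sin φ sin δ + cos φ cos δ sin H₀ = 1.3565×-0.44307×0.39531 + 0.89649×0.91855×0.97712 = -0.237591 + 0.804630 = 0.567039.
Q̄ = (S₀/π) × [bracket] = (1361/π) × 0.567039 = 245.65 W/m².
Ratio Q̄_A / Q̄_B = 407.58 / 245.65 = 1.659.

Q̄_A / Q̄_B ≈ 1.66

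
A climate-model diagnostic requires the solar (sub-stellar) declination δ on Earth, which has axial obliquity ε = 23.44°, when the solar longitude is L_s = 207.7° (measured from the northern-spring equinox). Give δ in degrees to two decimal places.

δ = -10.66°

sin δ = sin ε · sin L_s = sin 23.44° × sin 207.7° = -0.184909.
δ = arcsin(-0.184909) = -10.66°.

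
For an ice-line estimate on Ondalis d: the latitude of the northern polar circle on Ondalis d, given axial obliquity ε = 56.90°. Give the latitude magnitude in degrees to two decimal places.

33.10°

The polar circle is the lowest latitude that experiences at least one full rotation of continuous daylight at the northern-summer solstice; it lies at |φ| = 90° − ε = 90° − 56.90° = 33.10°.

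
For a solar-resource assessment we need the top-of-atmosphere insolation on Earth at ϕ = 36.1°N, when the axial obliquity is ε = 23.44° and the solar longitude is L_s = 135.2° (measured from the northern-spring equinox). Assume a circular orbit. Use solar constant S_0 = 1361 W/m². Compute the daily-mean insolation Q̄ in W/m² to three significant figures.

Q̄ ≈ 456 W/m²

Solar declination: sin δ = sin ε · sin L_s = sin 23.44° × sin 135.2° = 0.28030, so δ = +16.278°.
cos h₀ = −tan(+36.1°) tan(+16.278°) = -0.2129, h₀ = 1.7854 rad.
Bracket: h₀ sin ϕ sin δ + cos ϕ cos δ sin h₀ = 1.7854×0.58920×0.28030 + 0.80799×0.95991×0.97707 = 0.294864 + 0.757813 = 1.052677.
Q̄ = (S_0/π) × [bracket] = (1361/π) × 1.052677 = 456.0 W/m².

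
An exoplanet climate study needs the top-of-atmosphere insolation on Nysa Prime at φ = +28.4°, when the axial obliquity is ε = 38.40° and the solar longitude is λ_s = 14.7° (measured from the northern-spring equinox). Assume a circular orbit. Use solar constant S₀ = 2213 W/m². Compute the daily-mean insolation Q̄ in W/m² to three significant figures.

Q̄ ≈ 697 W/m²

Solar declination: sin δ = sin ε · sin λ_s = sin 38.40° × sin 14.7° = 0.15762, so δ = +9.069°.
cos H₀ = −tan(+28.4°) tan(+9.069°) = -0.0863, H₀ = 1.6572 rad.
Bracket: H₀ sin φ sin δ + cos φ cos δ sin H₀ = 1.6572×0.47562×0.15762 + 0.87965×0.98750×0.99627 = 0.124236 + 0.865414 = 0.989650.
Q̄ = (S₀/π) × [bracket] = (2213/π) × 0.989650 = 697.1 W/m².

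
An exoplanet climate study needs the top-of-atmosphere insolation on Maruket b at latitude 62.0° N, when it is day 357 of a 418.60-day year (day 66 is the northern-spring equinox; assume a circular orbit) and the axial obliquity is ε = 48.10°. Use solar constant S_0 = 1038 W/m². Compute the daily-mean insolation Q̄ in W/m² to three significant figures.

Solar longitude: L_s = 360° × (357 − 66)/418.60 = 250.263°.
sin δ = sin 48.10° × sin 250.263° = -0.70058, so δ = -44.474°.
cos h₀ = −tan(+62.0°) tan(-44.474°) = 1.8465 ≥ 1 ⇒ polar night, h₀ = 0 and Q̄ = 0.

Q̄ ≈ 0.00 W/m²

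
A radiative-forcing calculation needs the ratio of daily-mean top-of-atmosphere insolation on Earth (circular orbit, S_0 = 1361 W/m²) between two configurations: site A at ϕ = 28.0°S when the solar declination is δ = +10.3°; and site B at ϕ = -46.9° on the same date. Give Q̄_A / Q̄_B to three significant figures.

— Configuration A (ϕ=-28.0°):
cos h₀ = −tan(-28.0°) tan(+10.300°) = 0.0966, h₀ = 1.4740 rad.
Bracket: h₀ sin ϕ sin δ + cos ϕ cos δ sin h₀ = 1.4740×-0.46947×0.17880 + 0.88295×0.98389×0.99532 = -0.123729 + 0.864660 = 0.740931.
Q̄ = (S_0/π) × [bracket] = (1361/π) × 0.740931 = 320.99 W/m².
— Configuration B (ϕ=-46.9°):
cos h₀ = −tan(-46.9°) tan(+10.300°) = 0.1942, h₀ = 1.3754 rad.
Bracket: h₀ sin ϕ sin δ + cos ϕ cos δ sin h₀ = 1.3754×-0.73016×0.17880 + 0.68327×0.98389×0.98096 = -0.179562 + 0.659463 = 0.479901.
Q̄ = (S_0/π) × [bracket] = (1361/π) × 0.479901 = 207.90 W/m².
Ratio Q̄_A / Q̄_B = 320.99 / 207.90 = 1.544.

Q̄_A / Q̄_B ≈ 1.54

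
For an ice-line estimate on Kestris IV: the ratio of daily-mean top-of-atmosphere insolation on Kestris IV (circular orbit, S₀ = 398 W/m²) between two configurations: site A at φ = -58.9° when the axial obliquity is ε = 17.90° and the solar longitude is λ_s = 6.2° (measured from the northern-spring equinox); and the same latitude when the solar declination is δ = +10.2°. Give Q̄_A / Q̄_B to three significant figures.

Q̄_A / Q̄_B ≈ 1.61

— Configuration A (φ=-58.9°):
Solar declination: sin δ = sin ε · sin λ_s = sin 17.90° × sin 6.2° = 0.03319, so δ = +1.902°.
cos H₀ = −tan(-58.9°) tan(+1.902°) = 0.0551, H₀ = 1.5157 rad.
Bracket: H₀ sin φ sin δ + cos φ cos δ sin H₀ = 1.5157×-0.85627×0.03319 + 0.51653×0.99945×0.99848 = -0.043076 + 0.515461 = 0.472385.
Q̄ = (S₀/π) × [bracket] = (398/π) × 0.472385 = 59.845 W/m².
— Configuration B (φ=-58.9°):
cos H₀ = −tan(-58.9°) tan(+10.200°) = 0.2983, H₀ = 1.2679 rad.
Bracket: H₀ sin φ sin δ + cos φ cos δ sin H₀ = 1.2679×-0.85627×0.17708 + 0.51653×0.98420×0.95448 = -0.192250 + 0.485228 = 0.292978.
Q̄ = (S₀/π) × [bracket] = (398/π) × 0.292978 = 37.117 W/m².
Ratio Q̄_A / Q̄_B = 59.845 / 37.117 = 1.612.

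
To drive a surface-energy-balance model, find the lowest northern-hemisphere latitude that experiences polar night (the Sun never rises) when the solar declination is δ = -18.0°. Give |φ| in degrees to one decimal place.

Polar night requires cos H₀ = −tan φ tan δ ≥ 1, i.e. tan φ tan δ ≤ −1.
The boundary is |tan φ| · |tan δ| = 1, so |φ| = 90° − |δ| = 90° − 18.0° = 72.0° in the northern hemisphere.

|φ| = 72.0°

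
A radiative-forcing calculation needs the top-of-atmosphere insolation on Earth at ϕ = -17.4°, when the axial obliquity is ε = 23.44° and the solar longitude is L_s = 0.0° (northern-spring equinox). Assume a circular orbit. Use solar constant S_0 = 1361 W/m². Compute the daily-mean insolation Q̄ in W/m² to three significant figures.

Solar declination: sin δ = sin ε · sin L_s = sin 23.44° × sin 0.0° = 0.00000, so δ = +0.000°.
cos h₀ = −tan(-17.4°) tan(+0.000°) = 0.0000, h₀ = 1.5708 rad.
Bracket: h₀ sin ϕ sin δ + cos ϕ cos δ sin h₀ = 1.5708×-0.29904×0.00000 + 0.95424×1.00000×1.00000 = -0.000000 + 0.954240 = 0.954240.
Q̄ = (S_0/π) × [bracket] = (1361/π) × 0.954240 = 413.4 W/m².

Q̄ ≈ 413 W/m²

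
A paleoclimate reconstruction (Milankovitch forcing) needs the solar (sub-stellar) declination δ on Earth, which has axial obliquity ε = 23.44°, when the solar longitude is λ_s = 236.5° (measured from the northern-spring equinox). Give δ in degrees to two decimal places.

δ = -19.37°

sin δ = sin ε · sin λ_s = sin 23.44° × sin 236.5° = -0.331710.
δ = arcsin(-0.331710) = -19.37°.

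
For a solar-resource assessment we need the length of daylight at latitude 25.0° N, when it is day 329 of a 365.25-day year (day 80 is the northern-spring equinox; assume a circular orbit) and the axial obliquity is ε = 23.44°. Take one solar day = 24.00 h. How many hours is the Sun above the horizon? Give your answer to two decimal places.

Solar longitude: L_s = 360° × (329 − 80)/365.25 = 245.421°.
sin δ = sin 23.44° × sin 245.421° = -0.36174, so δ = -21.207°.
cos h₀ = −tan ϕ · tan δ = −tan(+25.0°) × tan(-21.207°) = 0.1809, so h₀ = 1.3889 rad = 79.58°.
Daylight = 2h₀/(2π) × 24.00 h = (1.3889/π) × 24.00 = 10.61 h.

10.61 h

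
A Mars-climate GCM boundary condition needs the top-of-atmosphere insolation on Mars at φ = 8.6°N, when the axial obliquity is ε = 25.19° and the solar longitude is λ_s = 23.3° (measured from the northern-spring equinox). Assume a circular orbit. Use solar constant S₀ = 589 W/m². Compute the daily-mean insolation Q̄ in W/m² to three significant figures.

Solar declination: sin δ = sin ε · sin λ_s = sin 25.19° × sin 23.3° = 0.16835, so δ = +9.692°.
cos H₀ = −tan(+8.6°) tan(+9.692°) = -0.0258, H₀ = 1.5966 rad.
Bracket: H₀ sin φ sin δ + cos φ cos δ sin H₀ = 1.5966×0.14954×0.16835 + 0.98876×0.98573×0.99967 = 0.040194 + 0.974329 = 1.014523.
Q̄ = (S₀/π) × [bracket] = (589/π) × 1.014523 = 190.2 W/m².

Q̄ ≈ 190 W/m²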